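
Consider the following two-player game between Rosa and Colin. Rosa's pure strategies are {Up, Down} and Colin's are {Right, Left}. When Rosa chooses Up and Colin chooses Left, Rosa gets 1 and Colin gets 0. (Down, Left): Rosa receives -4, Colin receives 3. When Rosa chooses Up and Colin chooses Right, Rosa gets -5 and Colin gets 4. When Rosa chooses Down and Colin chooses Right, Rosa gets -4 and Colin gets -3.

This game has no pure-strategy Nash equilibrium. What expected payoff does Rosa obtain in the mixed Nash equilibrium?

-4

In a mixed equilibrium Rosa is indifferent between Up and Down; this condition fixes q.
  Rosa's payoff from Up: q·(-5) + (1−q)·1 = -6q + 1
  Rosa's payoff from Down: q·(-4) + (1−q)·(-4) = -4
  -6q + 1 = -4  ⇒  -6q = -5  ⇒  q = 5/6.
At equilibrium Rosa is indifferent across rows, so Rosa's payoff equals the payoff from Up: (5/6)·(-5) + (1/6)·1 = -4.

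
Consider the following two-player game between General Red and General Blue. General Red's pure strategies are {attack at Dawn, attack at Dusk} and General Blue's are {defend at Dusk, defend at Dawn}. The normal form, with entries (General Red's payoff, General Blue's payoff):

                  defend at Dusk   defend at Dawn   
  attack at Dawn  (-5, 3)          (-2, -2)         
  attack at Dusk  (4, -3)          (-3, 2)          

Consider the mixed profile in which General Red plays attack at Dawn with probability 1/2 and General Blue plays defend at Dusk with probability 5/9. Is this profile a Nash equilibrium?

Given General Blue's mix q = 5/9, General Red's payoff from attack at Dawn is -11/3 but from attack at Dusk is 8/9. General Red strictly prefers attack at Dusk, so General Red would not mix.
So the proposed profile is not a Nash equilibrium.

No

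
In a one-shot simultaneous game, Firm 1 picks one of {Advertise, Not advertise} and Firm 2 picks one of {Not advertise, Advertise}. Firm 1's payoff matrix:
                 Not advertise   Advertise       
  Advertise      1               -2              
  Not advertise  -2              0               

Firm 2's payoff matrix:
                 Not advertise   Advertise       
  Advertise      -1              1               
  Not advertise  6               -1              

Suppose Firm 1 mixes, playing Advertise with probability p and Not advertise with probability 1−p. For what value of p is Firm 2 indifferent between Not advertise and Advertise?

For Firm 2 to be willing to mix, Firm 2 must be indifferent between Not advertise and Advertise, which pins down Firm 1's mix.
  Firm 2's expected payoff from Not advertise: p·(-1) + (1−p)·6 = -7p + 6
  Firm 2's expected payoff from Advertise: p·1 + (1−p)·(-1) = 2p - 1
  -7p + 6 = 2p - 1  ⇒  -9p = -7  ⇒  p = 7/9.

p = 7/9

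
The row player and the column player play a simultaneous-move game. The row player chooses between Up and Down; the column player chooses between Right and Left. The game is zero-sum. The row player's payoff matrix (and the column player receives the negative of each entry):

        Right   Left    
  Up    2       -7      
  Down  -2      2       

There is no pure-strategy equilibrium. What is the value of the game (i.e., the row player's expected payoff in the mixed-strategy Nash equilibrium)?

v = -10/13

In a mixed equilibrium the row player is indifferent between Up and Down; this condition fixes q.
  the row player's payoff to Up: q·2 + (1−q)·(-7) = 9q - 7
  the row player's payoff to Down: q·(-2) + (1−q)·2 = -4q + 2
  9q - 7 = -4q + 2  ⇒  13q = 9  ⇒  q = 9/13.
The value is the row player's expected payoff against this mix (using Up): (9/13)·2 + (4/13)·(-7) = -10/13.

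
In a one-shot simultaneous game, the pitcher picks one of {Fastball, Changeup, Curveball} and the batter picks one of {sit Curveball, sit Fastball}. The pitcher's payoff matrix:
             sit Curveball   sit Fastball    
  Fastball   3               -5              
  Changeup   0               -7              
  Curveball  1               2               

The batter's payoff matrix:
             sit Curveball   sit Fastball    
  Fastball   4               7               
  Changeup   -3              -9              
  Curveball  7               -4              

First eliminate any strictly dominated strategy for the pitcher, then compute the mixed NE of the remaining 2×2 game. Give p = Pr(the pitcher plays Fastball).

The pitcher's strategy Changeup is strictly dominated by Fastball: 3 > 0 and -5 > -7. Eliminate Changeup.
For the batter to be willing to mix, the batter must be indifferent between sit Curveball and sit Fastball, which pins down the pitcher's mix.
  the batter's expected payoff from sit Curveball: p·4 + (1−p)·7 = -3p + 7
  the batter's expected payoff from sit Fastball: p·7 + (1−p)·(-4) = 11p - 4
  -3p + 7 = 11p - 4  ⇒  -14p = -11  ⇒  p = 11/14.

p = 11/14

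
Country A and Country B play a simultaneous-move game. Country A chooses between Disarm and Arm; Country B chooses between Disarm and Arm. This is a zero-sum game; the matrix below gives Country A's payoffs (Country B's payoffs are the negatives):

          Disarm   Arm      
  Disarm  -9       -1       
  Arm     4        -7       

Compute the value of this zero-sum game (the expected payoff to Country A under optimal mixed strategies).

Country B's mix must leave Country A indifferent between Disarm and Arm.
  Country A's payoff to Disarm: q·(-9) + (1−q)·(-1) = -8q - 1
  Country A's payoff to Arm: q·4 + (1−q)·(-7) = 11q - 7
  -8q - 1 = 11q - 7  ⇒  -19q = -6  ⇒  q = 6/19.
The value is Country A's expected payoff against this mix (using Disarm): (6/19)·(-9) + (13/19)·(-1) = -67/19.

v = -67/19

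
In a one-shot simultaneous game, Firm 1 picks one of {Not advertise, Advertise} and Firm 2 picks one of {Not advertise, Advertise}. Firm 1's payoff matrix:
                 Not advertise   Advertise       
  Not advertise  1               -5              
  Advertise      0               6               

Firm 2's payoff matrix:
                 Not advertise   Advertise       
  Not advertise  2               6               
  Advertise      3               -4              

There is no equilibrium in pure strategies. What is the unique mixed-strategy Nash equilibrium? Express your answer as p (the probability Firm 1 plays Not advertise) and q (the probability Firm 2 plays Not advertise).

Firm 1's mix must leave Firm 2 indifferent between Not advertise and Advertise.
  Firm 2's expected payoff from Not advertise: p·2 + (1−p)·3 = -p + 3
  Firm 2's expected payoff from Advertise: p·6 + (1−p)·(-4) = 10p - 4
  -p + 3 = 10p - 4  ⇒  -11p = -7  ⇒  p = 7/11.
Firm 1's indifference between Not advertise and Advertise determines Firm 2's mixing probability q:
  Firm 1's expected payoff from Not advertise: q·1 + (1−q)·(-5) = 6q - 5
  Firm 1's expected payoff from Advertise: q·0 + (1−q)·6 = -6q + 6
  6q - 5 = -6q + 6  ⇒  12q = 11  ⇒  q = 11/12.

p = 7/11, q = 11/12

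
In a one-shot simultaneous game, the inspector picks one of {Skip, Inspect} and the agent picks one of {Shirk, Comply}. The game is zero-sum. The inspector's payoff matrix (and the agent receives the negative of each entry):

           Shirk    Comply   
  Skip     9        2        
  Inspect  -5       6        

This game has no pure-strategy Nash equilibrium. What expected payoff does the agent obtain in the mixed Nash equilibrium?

The inspector's mix must leave the agent indifferent between Shirk and Comply.
  the agent's payoff from Shirk: p·(-9) + (1−p)·5 = -14p + 5
  the agent's payoff from Comply: p·(-2) + (1−p)·(-6) = 4p - 6
  -14p + 5 = 4p - 6  ⇒  -18p = -11  ⇒  p = 11/18.
At equilibrium the agent is indifferent across columns, so the agent's payoff equals the payoff from Shirk: (11/18)·(-9) + (7/18)·5 = -32/9.

-32/9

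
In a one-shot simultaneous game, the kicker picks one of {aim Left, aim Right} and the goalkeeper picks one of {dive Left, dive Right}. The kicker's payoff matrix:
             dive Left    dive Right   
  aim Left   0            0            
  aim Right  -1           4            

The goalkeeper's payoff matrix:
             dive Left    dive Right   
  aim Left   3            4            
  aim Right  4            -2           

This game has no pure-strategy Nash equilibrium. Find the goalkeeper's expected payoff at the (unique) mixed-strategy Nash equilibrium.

22/7

The goalkeeper's indifference between dive Left and dive Right determines the kicker's mixing probability p:
  the goalkeeper's expected payoff from dive Left: p·3 + (1−p)·4 = -p + 4
  the goalkeeper's expected payoff from dive Right: p·4 + (1−p)·(-2) = 6p - 2
  -p + 4 = 6p - 2  ⇒  -7p = -6  ⇒  p = 6/7.
At equilibrium the goalkeeper is indifferent across columns, so the goalkeeper's payoff equals the payoff from dive Left: (6/7)·3 + (1/7)·4 = 22/7.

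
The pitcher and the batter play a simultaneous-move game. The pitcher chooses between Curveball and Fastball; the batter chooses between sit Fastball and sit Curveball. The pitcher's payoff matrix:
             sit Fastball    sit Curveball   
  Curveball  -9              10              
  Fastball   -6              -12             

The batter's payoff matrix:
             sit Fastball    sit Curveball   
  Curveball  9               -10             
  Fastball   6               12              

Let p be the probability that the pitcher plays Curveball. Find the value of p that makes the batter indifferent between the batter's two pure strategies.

p = 6/25

In a mixed equilibrium the batter is indifferent between sit Fastball and sit Curveball; this condition fixes p.
  the batter's payoff from sit Fastball: p·9 + (1−p)·6 = 3p + 6
  the batter's payoff from sit Curveball: p·(-10) + (1−p)·12 = -22p + 12
  3p + 6 = -22p + 12  ⇒  25p = 6  ⇒  p = 6/25.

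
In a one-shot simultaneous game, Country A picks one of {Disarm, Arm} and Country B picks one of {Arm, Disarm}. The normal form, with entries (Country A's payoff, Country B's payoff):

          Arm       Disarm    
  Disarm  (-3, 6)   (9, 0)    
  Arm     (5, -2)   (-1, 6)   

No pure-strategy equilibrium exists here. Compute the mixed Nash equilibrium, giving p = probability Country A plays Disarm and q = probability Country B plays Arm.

In a mixed equilibrium Country B is indifferent between Arm and Disarm; this condition fixes p.
  Country B's payoff to Arm: p·6 + (1−p)·(-2) = 8p - 2
  Country B's payoff to Disarm: p·0 + (1−p)·6 = -6p + 6
  8p - 2 = -6p + 6  ⇒  14p = 8  ⇒  p = 4/7.
Country B's mix must leave Country A indifferent between Disarm and Arm.
  Country A's payoff to Disarm: q·(-3) + (1−q)·9 = -12q + 9
  Country A's payoff to Arm: q·5 + (1−q)·(-1) = 6q - 1
  -12q + 9 = 6q - 1  ⇒  -18q = -10  ⇒  q = 5/9.

p = 4/7, q = 5/9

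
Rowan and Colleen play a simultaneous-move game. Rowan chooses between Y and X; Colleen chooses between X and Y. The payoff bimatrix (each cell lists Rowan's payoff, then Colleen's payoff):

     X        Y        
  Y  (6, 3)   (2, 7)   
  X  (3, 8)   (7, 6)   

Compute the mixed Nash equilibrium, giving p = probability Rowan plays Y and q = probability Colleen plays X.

p = 1/3, q = 5/8

For Colleen to be willing to mix, Colleen must be indifferent between X and Y, which pins down Rowan's mix.
  Colleen's payoff to X: p·3 + (1−p)·8 = -5p + 8
  Colleen's payoff to Y: p·7 + (1−p)·6 = p + 6
  -5p + 8 = p + 6  ⇒  -6p = -2  ⇒  p = 1/3.
For Rowan to be willing to mix, Rowan must be indifferent between Y and X, which pins down Colleen's mix.
  Rowan's payoff to Y: q·6 + (1−q)·2 = 4q + 2
  Rowan's payoff to X: q·3 + (1−q)·7 = -4q + 7
  4q + 2 = -4q + 7  ⇒  8q = 5  ⇒  q = 5/8.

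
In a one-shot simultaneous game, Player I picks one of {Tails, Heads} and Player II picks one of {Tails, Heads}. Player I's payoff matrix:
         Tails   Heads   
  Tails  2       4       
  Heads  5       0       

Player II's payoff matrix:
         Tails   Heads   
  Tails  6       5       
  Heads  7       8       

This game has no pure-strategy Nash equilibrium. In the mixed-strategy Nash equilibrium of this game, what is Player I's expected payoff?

Player II's mix must leave Player I indifferent between Tails and Heads.
  Player I's payoff to Tails: q·2 + (1−q)·4 = -2q + 4
  Player I's payoff to Heads: q·5 + (1−q)·0 = 5q
  -2q + 4 = 5q  ⇒  -7q = -4  ⇒  q = 4/7.
At equilibrium Player I is indifferent across rows, so Player I's payoff equals the payoff from Tails: (4/7)·2 + (3/7)·4 = 20/7.

20/7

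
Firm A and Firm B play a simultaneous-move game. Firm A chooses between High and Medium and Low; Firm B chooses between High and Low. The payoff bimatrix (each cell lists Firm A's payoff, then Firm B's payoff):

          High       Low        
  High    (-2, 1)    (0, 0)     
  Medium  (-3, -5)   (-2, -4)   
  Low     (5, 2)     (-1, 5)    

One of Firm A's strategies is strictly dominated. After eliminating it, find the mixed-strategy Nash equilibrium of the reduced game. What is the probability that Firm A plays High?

Firm A's strategy Medium is strictly dominated by High: -2 > -3 and 0 > -2. Eliminate Medium.
Firm B's indifference between High and Low determines Firm A's mixing probability p:
  Firm B's expected payoff from High: p·1 + (1−p)·2 = -p + 2
  Firm B's expected payoff from Low: p·0 + (1−p)·5 = -5p + 5
  -p + 2 = -5p + 5  ⇒  4p = 3  ⇒  p = 3/4.

p = 3/4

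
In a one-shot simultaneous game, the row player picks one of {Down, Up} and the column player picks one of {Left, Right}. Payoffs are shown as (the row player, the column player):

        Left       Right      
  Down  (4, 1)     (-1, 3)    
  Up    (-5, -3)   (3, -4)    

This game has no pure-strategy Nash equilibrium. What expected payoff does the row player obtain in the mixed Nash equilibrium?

Set the row player's expected payoff from Down equal to that from Up:
  the row player's payoff from Down: q·4 + (1−q)·(-1) = 5q - 1
  the row player's payoff from Up: q·(-5) + (1−q)·3 = -8q + 3
  5q - 1 = -8q + 3  ⇒  13q = 4  ⇒  q = 4/13.
At equilibrium the row player is indifferent across rows, so the row player's payoff equals the payoff from Down: (4/13)·4 + (9/13)·(-1) = 7/13.

7/13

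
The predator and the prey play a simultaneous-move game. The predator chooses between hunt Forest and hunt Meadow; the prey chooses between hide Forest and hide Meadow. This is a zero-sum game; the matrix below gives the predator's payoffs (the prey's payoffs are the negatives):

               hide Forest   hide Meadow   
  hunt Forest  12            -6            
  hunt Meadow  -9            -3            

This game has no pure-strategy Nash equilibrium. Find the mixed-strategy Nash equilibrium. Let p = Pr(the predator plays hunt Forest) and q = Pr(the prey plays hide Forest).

In a mixed equilibrium the prey is indifferent between hide Forest and hide Meadow; this condition fixes p.
  the prey's payoff to hide Forest: p·(-12) + (1−p)·9 = -21p + 9
  the prey's payoff to hide Meadow: p·6 + (1−p)·3 = 3p + 3
  -21p + 9 = 3p + 3  ⇒  -24p = -6  ⇒  p = 1/4.
For the predator to be willing to mix, the predator must be indifferent between hunt Forest and hunt Meadow, which pins down the prey's mix.
  the predator's expected payoff from hunt Forest: q·12 + (1−q)·(-6) = 18q - 6
  the predator's expected payoff from hunt Meadow: q·(-9) + (1−q)·(-3) = -6q - 3
  18q - 6 = -6q - 3  ⇒  24q = 3  ⇒  q = 1/8.

p = 1/4, q = 1/8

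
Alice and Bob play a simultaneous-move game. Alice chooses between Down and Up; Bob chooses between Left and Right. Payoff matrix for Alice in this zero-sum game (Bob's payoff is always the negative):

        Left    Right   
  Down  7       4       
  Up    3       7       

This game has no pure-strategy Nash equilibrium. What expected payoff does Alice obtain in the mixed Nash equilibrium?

37/7

Bob's mix must leave Alice indifferent between Down and Up.
  Alice's payoff to Down: q·7 + (1−q)·4 = 3q + 4
  Alice's payoff to Up: q·3 + (1−q)·7 = -4q + 7
  3q + 4 = -4q + 7  ⇒  7q = 3  ⇒  q = 3/7.
At equilibrium Alice is indifferent across rows, so Alice's payoff equals the payoff from Down: (3/7)·7 + (4/7)·4 = 37/7.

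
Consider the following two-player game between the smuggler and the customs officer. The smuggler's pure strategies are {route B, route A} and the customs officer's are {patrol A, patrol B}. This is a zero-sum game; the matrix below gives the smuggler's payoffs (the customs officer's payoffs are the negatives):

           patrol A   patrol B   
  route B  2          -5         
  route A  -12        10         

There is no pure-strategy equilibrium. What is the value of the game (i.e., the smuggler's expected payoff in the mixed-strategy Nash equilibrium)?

In a mixed equilibrium the smuggler is indifferent between route B and route A; this condition fixes q.
  the smuggler's expected payoff from route B: q·2 + (1−q)·(-5) = 7q - 5
  the smuggler's expected payoff from route A: q·(-12) + (1−q)·10 = -22q + 10
  7q - 5 = -22q + 10  ⇒  29q = 15  ⇒  q = 15/29.
The value is the smuggler's expected payoff against this mix (using route B): (15/29)·2 + (14/29)·(-5) = -40/29.

v = -40/29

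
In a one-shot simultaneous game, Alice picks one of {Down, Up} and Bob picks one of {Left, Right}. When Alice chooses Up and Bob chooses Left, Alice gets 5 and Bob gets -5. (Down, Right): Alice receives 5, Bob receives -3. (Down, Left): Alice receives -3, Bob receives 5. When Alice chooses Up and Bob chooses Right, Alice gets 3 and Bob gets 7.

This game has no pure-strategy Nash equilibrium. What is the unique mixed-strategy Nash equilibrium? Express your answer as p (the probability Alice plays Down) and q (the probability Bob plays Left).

p = 3/5, q = 1/5

Set Bob's expected payoff from Left equal to that from Right:
  Bob's expected payoff from Left: p·5 + (1−p)·(-5) = 10p - 5
  Bob's expected payoff from Right: p·(-3) + (1−p)·7 = -10p + 7
  10p - 5 = -10p + 7  ⇒  20p = 12  ⇒  p = 3/5.
Bob's mix must leave Alice indifferent between Down and Up.
  Alice's payoff to Down: q·(-3) + (1−q)·5 = -8q + 5
  Alice's payoff to Up: q·5 + (1−q)·3 = 2q + 3
  -8q + 5 = 2q + 3  ⇒  -10q = -2  ⇒  q = 1/5.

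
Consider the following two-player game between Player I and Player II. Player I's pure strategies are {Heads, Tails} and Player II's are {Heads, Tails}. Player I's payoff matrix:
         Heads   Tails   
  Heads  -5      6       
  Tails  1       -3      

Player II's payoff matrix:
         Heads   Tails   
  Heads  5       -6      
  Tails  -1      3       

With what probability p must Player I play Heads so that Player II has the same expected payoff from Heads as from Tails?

Set Player II's expected payoff from Heads equal to that from Tails:
  Player II's expected payoff from Heads: p·5 + (1−p)·(-1) = 6p - 1
  Player II's expected payoff from Tails: p·(-6) + (1−p)·3 = -9p + 3
  6p - 1 = -9p + 3  ⇒  15p = 4  ⇒  p = 4/15.

p = 4/15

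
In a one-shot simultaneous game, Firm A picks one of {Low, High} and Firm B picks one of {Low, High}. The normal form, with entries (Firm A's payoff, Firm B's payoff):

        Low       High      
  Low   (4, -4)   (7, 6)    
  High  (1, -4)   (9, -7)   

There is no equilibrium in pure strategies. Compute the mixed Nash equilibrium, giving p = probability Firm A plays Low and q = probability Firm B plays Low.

p = 3/13, q = 2/5

Set Firm B's expected payoff from Low equal to that from High:
  Firm B's expected payoff from Low: p·(-4) + (1−p)·(-4) = -4
  Firm B's expected payoff from High: p·6 + (1−p)·(-7) = 13p - 7
  -4 = 13p - 7  ⇒  -13p = -3  ⇒  p = 3/13.
Set Firm A's expected payoff from Low equal to that from High:
  Firm A's expected payoff from Low: q·4 + (1−q)·7 = -3q + 7
  Firm A's expected payoff from High: q·1 + (1−q)·9 = -8q + 9
  -3q + 7 = -8q + 9  ⇒  5q = 2  ⇒  q = 2/5.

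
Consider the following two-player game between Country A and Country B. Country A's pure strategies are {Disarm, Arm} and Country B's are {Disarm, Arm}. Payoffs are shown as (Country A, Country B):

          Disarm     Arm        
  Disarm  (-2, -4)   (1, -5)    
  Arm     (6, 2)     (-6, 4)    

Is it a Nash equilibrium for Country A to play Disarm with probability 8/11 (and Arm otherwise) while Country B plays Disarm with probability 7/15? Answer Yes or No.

No

Given Country A's mix p = 8/11, Country B's payoff from Disarm is -26/11 but from Arm is -28/11. Country B strictly prefers Disarm, so Country B would not mix.
So the proposed profile is not a Nash equilibrium.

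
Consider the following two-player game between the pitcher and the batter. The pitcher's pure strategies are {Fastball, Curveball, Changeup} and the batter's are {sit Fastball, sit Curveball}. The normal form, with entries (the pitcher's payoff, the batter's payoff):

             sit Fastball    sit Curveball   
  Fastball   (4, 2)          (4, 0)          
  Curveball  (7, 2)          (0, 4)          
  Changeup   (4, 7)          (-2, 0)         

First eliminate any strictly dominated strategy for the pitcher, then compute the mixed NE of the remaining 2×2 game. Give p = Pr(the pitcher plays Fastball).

p = 1/2

The pitcher's strategy Changeup is strictly dominated by Curveball: 7 > 4 and 0 > -2. Eliminate Changeup.
Set the batter's expected payoff from sit Fastball equal to that from sit Curveball:
  the batter's expected payoff from sit Fastball: p·2 + (1−p)·2 = 2
  the batter's expected payoff from sit Curveball: p·0 + (1−p)·4 = -4p + 4
  2 = -4p + 4  ⇒  4p = 2  ⇒  p = 1/2.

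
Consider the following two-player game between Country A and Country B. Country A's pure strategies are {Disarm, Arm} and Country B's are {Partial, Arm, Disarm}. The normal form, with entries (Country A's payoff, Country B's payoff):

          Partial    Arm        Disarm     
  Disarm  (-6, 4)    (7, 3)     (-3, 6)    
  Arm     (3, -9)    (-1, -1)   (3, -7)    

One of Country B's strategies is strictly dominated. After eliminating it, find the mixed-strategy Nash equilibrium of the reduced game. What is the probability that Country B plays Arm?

q = 3/7

Country B's strategy Partial is strictly dominated by Disarm: 6 > 4 and -7 > -9. Eliminate Partial.
For Country A to be willing to mix, Country A must be indifferent between Disarm and Arm, which pins down Country B's mix.
  Country A's payoff from Disarm: q·7 + (1−q)·(-3) = 10q - 3
  Country A's payoff from Arm: q·(-1) + (1−q)·3 = -4q + 3
  10q - 3 = -4q + 3  ⇒  14q = 6  ⇒  q = 3/7.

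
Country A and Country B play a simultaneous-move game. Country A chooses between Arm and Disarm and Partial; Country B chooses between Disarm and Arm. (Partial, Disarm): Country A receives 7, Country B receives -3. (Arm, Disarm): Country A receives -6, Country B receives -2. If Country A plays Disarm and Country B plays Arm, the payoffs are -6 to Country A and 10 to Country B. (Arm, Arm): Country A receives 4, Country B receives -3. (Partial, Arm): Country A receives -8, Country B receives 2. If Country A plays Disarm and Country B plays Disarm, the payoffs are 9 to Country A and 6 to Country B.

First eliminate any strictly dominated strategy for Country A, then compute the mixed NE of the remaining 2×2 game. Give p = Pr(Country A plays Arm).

Country A's strategy Partial is strictly dominated by Disarm: 9 > 7 and -6 > -8. Eliminate Partial.
Country A's mix must leave Country B indifferent between Disarm and Arm.
  Country B's payoff to Disarm: p·(-2) + (1−p)·6 = -8p + 6
  Country B's payoff to Arm: p·(-3) + (1−p)·10 = -13p + 10
  -8p + 6 = -13p + 10  ⇒  5p = 4  ⇒  p = 4/5.

p = 4/5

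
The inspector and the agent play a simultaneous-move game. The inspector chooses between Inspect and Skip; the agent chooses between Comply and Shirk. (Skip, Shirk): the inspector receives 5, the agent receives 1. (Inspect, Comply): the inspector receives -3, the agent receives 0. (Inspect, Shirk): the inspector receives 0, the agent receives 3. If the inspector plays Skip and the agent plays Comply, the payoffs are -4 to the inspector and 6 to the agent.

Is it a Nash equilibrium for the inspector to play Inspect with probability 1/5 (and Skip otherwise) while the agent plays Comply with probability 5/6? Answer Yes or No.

Given the inspector's mix p = 1/5, the agent's payoff from Comply is 24/5 but from Shirk is 7/5. The agent strictly prefers Comply, so the agent would not mix.
So the proposed profile is not a Nash equilibrium.

No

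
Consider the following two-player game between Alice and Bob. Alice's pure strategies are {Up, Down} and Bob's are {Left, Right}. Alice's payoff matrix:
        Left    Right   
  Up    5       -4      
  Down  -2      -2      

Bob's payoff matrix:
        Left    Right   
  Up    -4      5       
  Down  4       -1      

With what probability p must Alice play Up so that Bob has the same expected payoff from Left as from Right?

Set Bob's expected payoff from Left equal to that from Right:
  Bob's payoff from Left: p·(-4) + (1−p)·4 = -8p + 4
  Bob's payoff from Right: p·5 + (1−p)·(-1) = 6p - 1
  -8p + 4 = 6p - 1  ⇒  -14p = -5  ⇒  p = 5/14.

p = 5/14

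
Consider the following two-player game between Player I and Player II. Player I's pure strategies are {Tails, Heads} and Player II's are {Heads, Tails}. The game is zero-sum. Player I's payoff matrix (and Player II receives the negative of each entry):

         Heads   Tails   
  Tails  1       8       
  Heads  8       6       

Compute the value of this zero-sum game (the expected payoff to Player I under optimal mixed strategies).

Player II's mix must leave Player I indifferent between Tails and Heads.
  Player I's payoff to Tails: q·1 + (1−q)·8 = -7q + 8
  Player I's payoff to Heads: q·8 + (1−q)·6 = 2q + 6
  -7q + 8 = 2q + 6  ⇒  -9q = -2  ⇒  q = 2/9.
The value is Player I's expected payoff against this mix (using Tails): (2/9)·1 + (7/9)·8 = 58/9.

v = 58/9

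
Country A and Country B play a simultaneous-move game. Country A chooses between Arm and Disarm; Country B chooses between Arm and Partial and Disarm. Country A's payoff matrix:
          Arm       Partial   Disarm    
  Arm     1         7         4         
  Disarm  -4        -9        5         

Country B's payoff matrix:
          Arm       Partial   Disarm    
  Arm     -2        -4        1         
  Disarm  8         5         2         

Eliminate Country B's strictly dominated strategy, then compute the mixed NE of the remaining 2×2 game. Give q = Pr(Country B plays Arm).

Country B's strategy Partial is strictly dominated by Arm: -2 > -4 and 8 > 5. Eliminate Partial.
Country B's mix must leave Country A indifferent between Arm and Disarm.
  Country A's payoff from Arm: q·1 + (1−q)·4 = -3q + 4
  Country A's payoff from Disarm: q·(-4) + (1−q)·5 = -9q + 5
  -3q + 4 = -9q + 5  ⇒  6q = 1  ⇒  q = 1/6.

q = 1/6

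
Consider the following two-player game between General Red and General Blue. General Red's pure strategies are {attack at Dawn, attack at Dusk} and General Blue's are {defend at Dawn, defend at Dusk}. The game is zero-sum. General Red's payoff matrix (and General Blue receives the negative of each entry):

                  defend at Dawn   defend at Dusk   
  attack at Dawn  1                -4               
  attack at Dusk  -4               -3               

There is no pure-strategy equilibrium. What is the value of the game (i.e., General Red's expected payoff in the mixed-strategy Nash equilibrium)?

For General Red to be willing to mix, General Red must be indifferent between attack at Dawn and attack at Dusk, which pins down General Blue's mix.
  General Red's payoff to attack at Dawn: q·1 + (1−q)·(-4) = 5q - 4
  General Red's payoff to attack at Dusk: q·(-4) + (1−q)·(-3) = -q - 3
  5q - 4 = -q - 3  ⇒  6q = 1  ⇒  q = 1/6.
The value is General Red's expected payoff against this mix (using attack at Dawn): (1/6)·1 + (5/6)·(-4) = -19/6.

v = -19/6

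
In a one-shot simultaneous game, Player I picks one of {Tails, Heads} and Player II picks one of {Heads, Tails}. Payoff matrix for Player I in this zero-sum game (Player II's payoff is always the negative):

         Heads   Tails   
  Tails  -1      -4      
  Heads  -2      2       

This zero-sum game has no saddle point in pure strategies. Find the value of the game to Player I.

Player I's indifference between Tails and Heads determines Player II's mixing probability q:
  Player I's payoff from Tails: q·(-1) + (1−q)·(-4) = 3q - 4
  Player I's payoff from Heads: q·(-2) + (1−q)·2 = -4q + 2
  3q - 4 = -4q + 2  ⇒  7q = 6  ⇒  q = 6/7.
The value is Player I's expected payoff against this mix (using Tails): (6/7)·(-1) + (1/7)·(-4) = -10/7.

v = -10/7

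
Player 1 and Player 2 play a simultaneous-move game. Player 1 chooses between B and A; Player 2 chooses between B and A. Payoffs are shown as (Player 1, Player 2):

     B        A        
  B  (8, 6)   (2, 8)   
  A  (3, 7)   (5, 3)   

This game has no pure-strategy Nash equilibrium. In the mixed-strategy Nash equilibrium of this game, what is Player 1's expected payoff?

17/4

Set Player 1's expected payoff from B equal to that from A:
  Player 1's expected payoff from B: q·8 + (1−q)·2 = 6q + 2
  Player 1's expected payoff from A: q·3 + (1−q)·5 = -2q + 5
  6q + 2 = -2q + 5  ⇒  8q = 3  ⇒  q = 3/8.
At equilibrium Player 1 is indifferent across rows, so Player 1's payoff equals the payoff from B: (3/8)·8 + (5/8)·2 = 17/4.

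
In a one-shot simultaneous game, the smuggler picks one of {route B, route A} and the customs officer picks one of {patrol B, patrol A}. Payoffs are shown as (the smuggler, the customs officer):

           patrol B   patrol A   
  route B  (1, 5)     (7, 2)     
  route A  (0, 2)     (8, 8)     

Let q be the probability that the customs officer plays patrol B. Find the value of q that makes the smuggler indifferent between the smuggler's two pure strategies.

q = 1/2

For the smuggler to be willing to mix, the smuggler must be indifferent between route B and route A, which pins down the customs officer's mix.
  the smuggler's payoff to route B: q·1 + (1−q)·7 = -6q + 7
  the smuggler's payoff to route A: q·0 + (1−q)·8 = -8q + 8
  -6q + 7 = -8q + 8  ⇒  2q = 1  ⇒  q = 1/2.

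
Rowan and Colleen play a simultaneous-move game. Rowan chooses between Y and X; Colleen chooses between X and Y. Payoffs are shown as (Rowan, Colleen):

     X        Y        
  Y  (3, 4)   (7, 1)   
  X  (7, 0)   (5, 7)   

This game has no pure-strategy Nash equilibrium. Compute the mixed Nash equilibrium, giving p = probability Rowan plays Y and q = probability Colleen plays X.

p = 7/10, q = 1/3

Set Colleen's expected payoff from X equal to that from Y:
  Colleen's expected payoff from X: p·4 + (1−p)·0 = 4p
  Colleen's expected payoff from Y: p·1 + (1−p)·7 = -6p + 7
  4p = -6p + 7  ⇒  10p = 7  ⇒  p = 7/10.
Set Rowan's expected payoff from Y equal to that from X:
  Rowan's payoff from Y: q·3 + (1−q)·7 = -4q + 7
  Rowan's payoff from X: q·7 + (1−q)·5 = 2q + 5
  -4q + 7 = 2q + 5  ⇒  -6q = -2  ⇒  q = 1/3.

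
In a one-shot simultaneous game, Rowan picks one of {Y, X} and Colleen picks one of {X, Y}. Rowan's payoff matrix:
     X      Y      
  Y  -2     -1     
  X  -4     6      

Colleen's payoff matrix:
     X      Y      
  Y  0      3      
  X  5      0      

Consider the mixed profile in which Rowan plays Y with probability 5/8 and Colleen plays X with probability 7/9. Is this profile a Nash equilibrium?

Yes

Check Colleen's indifference given Rowan's mix p = 5/8:
  payoff from X = 15/8; payoff from Y = 15/8 — equal.
Check Rowan's indifference given Colleen's mix q = 7/9:
  payoff from Y = -16/9; payoff from X = -16/9 — equal.
Both players are indifferent, so neither can profitably deviate.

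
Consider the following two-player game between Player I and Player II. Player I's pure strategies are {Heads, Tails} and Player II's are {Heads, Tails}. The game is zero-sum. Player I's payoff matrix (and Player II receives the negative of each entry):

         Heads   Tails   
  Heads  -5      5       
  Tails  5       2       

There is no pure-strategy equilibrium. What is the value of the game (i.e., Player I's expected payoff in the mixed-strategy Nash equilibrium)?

Player II's mix must leave Player I indifferent between Heads and Tails.
  Player I's payoff to Heads: q·(-5) + (1−q)·5 = -10q + 5
  Player I's payoff to Tails: q·5 + (1−q)·2 = 3q + 2
  -10q + 5 = 3q + 2  ⇒  -13q = -3  ⇒  q = 3/13.
The value is Player I's expected payoff against this mix (using Heads): (3/13)·(-5) + (10/13)·5 = 35/13.

v = 35/13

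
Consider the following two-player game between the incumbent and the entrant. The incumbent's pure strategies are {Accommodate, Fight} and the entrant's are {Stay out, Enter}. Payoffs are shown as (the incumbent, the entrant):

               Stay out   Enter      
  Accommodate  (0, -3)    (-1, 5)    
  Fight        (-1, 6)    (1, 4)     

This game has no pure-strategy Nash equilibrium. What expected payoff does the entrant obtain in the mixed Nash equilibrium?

21/5

For the entrant to be willing to mix, the entrant must be indifferent between Stay out and Enter, which pins down the incumbent's mix.
  the entrant's payoff from Stay out: p·(-3) + (1−p)·6 = -9p + 6
  the entrant's payoff from Enter: p·5 + (1−p)·4 = p + 4
  -9p + 6 = p + 4  ⇒  -10p = -2  ⇒  p = 1/5.
At equilibrium the entrant is indifferent across columns, so the entrant's payoff equals the payoff from Stay out: (1/5)·(-3) + (4/5)·6 = 21/5.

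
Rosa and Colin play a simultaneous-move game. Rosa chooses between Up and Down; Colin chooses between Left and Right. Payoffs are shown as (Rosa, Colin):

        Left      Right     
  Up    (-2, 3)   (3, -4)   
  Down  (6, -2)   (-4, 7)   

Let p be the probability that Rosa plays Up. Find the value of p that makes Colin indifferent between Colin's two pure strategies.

p = 9/16

Rosa's mix must leave Colin indifferent between Left and Right.
  Colin's payoff from Left: p·3 + (1−p)·(-2) = 5p - 2
  Colin's payoff from Right: p·(-4) + (1−p)·7 = -11p + 7
  5p - 2 = -11p + 7  ⇒  16p = 9  ⇒  p = 9/16.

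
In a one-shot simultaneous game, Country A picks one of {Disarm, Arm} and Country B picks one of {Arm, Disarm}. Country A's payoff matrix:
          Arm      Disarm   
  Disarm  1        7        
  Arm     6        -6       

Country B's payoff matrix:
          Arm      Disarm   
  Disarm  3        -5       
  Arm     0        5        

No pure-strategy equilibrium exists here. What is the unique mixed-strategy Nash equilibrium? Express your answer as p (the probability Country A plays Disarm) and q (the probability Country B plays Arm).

p = 5/13, q = 13/18

Country B's indifference between Arm and Disarm determines Country A's mixing probability p:
  Country B's payoff to Arm: p·3 + (1−p)·0 = 3p
  Country B's payoff to Disarm: p·(-5) + (1−p)·5 = -10p + 5
  3p = -10p + 5  ⇒  13p = 5  ⇒  p = 5/13.
In a mixed equilibrium Country A is indifferent between Disarm and Arm; this condition fixes q.
  Country A's payoff from Disarm: q·1 + (1−q)·7 = -6q + 7
  Country A's payoff from Arm: q·6 + (1−q)·(-6) = 12q - 6
  -6q + 7 = 12q - 6  ⇒  -18q = -13  ⇒  q = 13/18.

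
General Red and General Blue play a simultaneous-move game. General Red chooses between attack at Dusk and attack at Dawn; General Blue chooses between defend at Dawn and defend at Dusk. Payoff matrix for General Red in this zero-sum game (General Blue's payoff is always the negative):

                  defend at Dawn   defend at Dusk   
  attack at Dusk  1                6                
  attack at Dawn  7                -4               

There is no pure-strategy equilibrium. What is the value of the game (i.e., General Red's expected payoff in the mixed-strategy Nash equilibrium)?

In a mixed equilibrium General Red is indifferent between attack at Dusk and attack at Dawn; this condition fixes q.
  General Red's expected payoff from attack at Dusk: q·1 + (1−q)·6 = -5q + 6
  General Red's expected payoff from attack at Dawn: q·7 + (1−q)·(-4) = 11q - 4
  -5q + 6 = 11q - 4  ⇒  -16q = -10  ⇒  q = 5/8.
The value is General Red's expected payoff against this mix (using attack at Dusk): (5/8)·1 + (3/8)·6 = 23/8.

v = 23/8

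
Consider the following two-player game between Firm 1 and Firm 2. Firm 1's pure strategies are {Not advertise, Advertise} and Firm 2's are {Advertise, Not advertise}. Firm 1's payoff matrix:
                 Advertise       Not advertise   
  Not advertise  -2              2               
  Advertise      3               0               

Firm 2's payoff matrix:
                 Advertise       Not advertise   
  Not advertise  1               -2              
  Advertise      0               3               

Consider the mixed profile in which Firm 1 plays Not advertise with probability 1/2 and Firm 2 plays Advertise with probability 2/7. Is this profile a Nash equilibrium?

Yes

Check Firm 2's indifference given Firm 1's mix p = 1/2:
  payoff from Advertise = 1/2; payoff from Not advertise = 1/2 — equal.
Check Firm 1's indifference given Firm 2's mix q = 2/7:
  payoff from Not advertise = 6/7; payoff from Advertise = 6/7 — equal.
Both players are indifferent, so neither can profitably deviate.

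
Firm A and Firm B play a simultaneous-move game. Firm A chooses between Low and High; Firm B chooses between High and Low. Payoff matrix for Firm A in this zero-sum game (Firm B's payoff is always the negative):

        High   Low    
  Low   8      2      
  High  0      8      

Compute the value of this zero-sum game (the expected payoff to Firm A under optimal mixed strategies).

Firm B's mix must leave Firm A indifferent between Low and High.
  Firm A's payoff from Low: q·8 + (1−q)·2 = 6q + 2
  Firm A's payoff from High: q·0 + (1−q)·8 = -8q + 8
  6q + 2 = -8q + 8  ⇒  14q = 6  ⇒  q = 3/7.
The value is Firm A's expected payoff against this mix (using Low): (3/7)·8 + (4/7)·2 = 32/7.

v = 32/7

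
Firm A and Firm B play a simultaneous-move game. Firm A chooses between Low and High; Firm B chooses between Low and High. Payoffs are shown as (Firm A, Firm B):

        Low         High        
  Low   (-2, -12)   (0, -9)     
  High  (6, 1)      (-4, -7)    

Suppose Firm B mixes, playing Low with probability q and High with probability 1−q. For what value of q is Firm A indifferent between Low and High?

In a mixed equilibrium Firm A is indifferent between Low and High; this condition fixes q.
  Firm A's expected payoff from Low: q·(-2) + (1−q)·0 = -2q
  Firm A's expected payoff from High: q·6 + (1−q)·(-4) = 10q - 4
  -2q = 10q - 4  ⇒  -12q = -4  ⇒  q = 1/3.

q = 1/3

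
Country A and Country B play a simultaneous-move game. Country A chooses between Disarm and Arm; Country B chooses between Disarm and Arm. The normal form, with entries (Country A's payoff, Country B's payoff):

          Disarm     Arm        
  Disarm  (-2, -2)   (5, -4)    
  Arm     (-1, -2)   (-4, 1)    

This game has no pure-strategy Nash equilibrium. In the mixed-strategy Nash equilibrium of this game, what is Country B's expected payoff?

Set Country B's expected payoff from Disarm equal to that from Arm:
  Country B's expected payoff from Disarm: p·(-2) + (1−p)·(-2) = -2
  Country B's expected payoff from Arm: p·(-4) + (1−p)·1 = -5p + 1
  -2 = -5p + 1  ⇒  5p = 3  ⇒  p = 3/5.
At equilibrium Country B is indifferent across columns, so Country B's payoff equals the payoff from Disarm: (3/5)·(-2) + (2/5)·(-2) = -2.

-2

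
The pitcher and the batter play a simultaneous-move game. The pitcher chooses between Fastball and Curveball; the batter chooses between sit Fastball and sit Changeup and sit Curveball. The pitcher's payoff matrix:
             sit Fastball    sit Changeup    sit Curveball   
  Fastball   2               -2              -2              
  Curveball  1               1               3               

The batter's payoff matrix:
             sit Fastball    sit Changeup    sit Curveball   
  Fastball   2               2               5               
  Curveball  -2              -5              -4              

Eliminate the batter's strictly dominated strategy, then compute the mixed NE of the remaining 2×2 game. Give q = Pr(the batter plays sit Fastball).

The batter's strategy sit Changeup is strictly dominated by sit Curveball: 5 > 2 and -4 > -5. Eliminate sit Changeup.
In a mixed equilibrium the pitcher is indifferent between Fastball and Curveball; this condition fixes q.
  the pitcher's payoff from Fastball: q·2 + (1−q)·(-2) = 4q - 2
  the pitcher's payoff from Curveball: q·1 + (1−q)·3 = -2q + 3
  4q - 2 = -2q + 3  ⇒  6q = 5  ⇒  q = 5/6.

q = 5/6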